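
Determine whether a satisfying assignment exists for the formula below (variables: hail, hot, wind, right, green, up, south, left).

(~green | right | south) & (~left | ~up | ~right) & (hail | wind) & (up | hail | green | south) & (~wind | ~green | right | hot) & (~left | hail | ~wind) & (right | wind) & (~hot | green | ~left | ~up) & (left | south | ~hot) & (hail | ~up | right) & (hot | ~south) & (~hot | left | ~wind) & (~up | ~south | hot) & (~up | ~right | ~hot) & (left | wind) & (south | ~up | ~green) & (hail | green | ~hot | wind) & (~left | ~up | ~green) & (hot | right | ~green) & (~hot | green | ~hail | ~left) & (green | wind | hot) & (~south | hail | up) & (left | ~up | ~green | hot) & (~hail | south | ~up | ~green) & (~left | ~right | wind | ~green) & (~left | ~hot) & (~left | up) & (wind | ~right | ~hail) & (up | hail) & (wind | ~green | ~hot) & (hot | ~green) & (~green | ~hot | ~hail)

Yes, satisfiable

Try hail = 1.
Try right = 1.
From the singleton clause (wind), wind = 1.
Try left = 0.
From the singleton clause (~hot), hot = 0.
From the singleton clause (~south), south = 0.
From the singleton clause (~green), green = 0.
Every clause is now satisfied; up is unconstrained.
A satisfying assignment: hail=1; hot=0; wind=1; right=1; green=0; up=0; south=0; left=0.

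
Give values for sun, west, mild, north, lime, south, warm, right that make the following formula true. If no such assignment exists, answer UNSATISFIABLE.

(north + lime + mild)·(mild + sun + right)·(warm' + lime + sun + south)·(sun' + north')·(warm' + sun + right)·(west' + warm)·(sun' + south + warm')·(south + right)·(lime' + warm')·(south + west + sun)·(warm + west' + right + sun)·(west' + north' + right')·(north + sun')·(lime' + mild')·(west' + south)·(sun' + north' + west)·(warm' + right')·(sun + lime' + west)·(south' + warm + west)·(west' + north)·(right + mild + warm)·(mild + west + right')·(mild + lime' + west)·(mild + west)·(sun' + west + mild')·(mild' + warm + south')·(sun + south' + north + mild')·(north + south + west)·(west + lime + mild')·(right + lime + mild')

UNSATISFIABLE

Try sun = 0.
Try mild = 1.
The clause (lime') is unit, so lime = 0.
The clause (west) is unit, so west = 1.
The clause (warm) is unit, so warm = 1.
The clause (south) is unit, so south = 1.
The clause (right) is unit, so right = 1.
But (right') is also a unit clause — contradiction.
Undo mild and try mild = 0.
The clause (right) is unit, so right = 1.
The clause (warm') is unit, so warm = 0.
The clause (west') is unit, so west = 0.
But (west) is also a unit clause — contradiction.
Both values of mild lead to a conflict.
Undo sun and try sun = 1.
The clause (north') is unit, so north = 0.
But (north) is also a unit clause — contradiction.
Both values of sun lead to a conflict.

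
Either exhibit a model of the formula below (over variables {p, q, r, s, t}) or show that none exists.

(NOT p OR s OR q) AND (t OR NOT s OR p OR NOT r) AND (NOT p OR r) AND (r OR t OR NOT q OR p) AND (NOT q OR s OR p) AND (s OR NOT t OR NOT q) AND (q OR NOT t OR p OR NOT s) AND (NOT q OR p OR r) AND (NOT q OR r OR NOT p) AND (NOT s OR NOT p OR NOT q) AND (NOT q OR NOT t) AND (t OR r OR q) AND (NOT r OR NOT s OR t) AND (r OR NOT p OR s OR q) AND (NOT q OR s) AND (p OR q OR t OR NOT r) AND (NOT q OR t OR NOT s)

p=false, q=false, r=false, s=false, t=true

Suppose p = false.
Suppose q = false.
Suppose t = true.
(NOT s) alone gives s = false.
No clause remains; r is free.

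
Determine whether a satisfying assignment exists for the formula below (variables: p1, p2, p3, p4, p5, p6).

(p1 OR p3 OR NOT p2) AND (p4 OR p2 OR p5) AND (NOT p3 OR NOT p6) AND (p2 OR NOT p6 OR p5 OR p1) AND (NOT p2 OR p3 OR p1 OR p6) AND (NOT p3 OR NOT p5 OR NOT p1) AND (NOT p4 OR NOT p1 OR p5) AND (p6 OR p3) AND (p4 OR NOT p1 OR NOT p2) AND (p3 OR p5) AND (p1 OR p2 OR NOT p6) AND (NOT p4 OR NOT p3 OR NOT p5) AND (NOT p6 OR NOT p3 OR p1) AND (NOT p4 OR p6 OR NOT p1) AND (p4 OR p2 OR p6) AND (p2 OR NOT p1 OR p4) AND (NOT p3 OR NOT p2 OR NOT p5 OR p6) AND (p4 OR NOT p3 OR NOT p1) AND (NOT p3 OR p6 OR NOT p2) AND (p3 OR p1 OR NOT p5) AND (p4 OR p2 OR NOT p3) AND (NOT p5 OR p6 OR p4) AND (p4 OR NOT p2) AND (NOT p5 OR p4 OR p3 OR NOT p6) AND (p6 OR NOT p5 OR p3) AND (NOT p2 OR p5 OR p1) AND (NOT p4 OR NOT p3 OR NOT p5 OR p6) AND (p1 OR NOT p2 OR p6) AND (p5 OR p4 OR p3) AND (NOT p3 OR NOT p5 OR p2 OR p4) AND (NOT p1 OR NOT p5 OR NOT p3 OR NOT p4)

Case p3 = true:
From the singleton clause (NOT p6), p6 = false.
From the singleton clause (NOT p2), p2 = false.
From the singleton clause (p4), p4 = true.
From the singleton clause (NOT p5), p5 = false.
From the singleton clause (NOT p1), p1 = false.
Every clause now holds.
A satisfying assignment: p1=false, p2=false, p3=true, p4=true, p5=false, p6=false.

Yes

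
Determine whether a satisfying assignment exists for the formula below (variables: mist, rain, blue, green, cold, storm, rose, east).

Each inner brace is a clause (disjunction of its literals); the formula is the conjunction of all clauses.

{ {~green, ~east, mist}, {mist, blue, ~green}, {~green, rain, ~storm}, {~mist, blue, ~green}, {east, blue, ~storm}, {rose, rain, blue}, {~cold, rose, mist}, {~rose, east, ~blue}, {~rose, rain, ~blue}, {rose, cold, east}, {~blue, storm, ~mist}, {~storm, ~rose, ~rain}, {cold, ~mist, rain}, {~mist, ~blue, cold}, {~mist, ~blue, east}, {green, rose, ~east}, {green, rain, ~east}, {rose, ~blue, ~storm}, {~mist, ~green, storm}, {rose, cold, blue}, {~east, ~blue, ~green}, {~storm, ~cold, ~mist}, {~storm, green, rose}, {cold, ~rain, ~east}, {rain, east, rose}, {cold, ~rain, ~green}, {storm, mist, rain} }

Yes

Case green = 0:
Case rose = 1:
Case east = 0:
Unit clause (~blue) forces blue = 0.
Unit clause (~storm) forces storm = 0.
Case mist = 1:
Case cold = 0:
Unit clause (rain) forces rain = 1.
Every clause now holds.
A satisfying assignment: mist: 1, rain: 1, blue: 0, green: 0, cold: 0, storm: 0, rose: 1, east: 0.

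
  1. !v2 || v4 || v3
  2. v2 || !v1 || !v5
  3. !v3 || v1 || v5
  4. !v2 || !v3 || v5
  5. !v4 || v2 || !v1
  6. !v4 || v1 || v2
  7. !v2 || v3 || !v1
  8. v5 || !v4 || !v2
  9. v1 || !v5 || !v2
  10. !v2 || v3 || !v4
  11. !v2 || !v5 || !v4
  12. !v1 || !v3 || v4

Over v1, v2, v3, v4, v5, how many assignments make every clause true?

There are 2^5 = 32 truth assignments over (v1, v2, v3, v4, v5).
Split on v5. With v5 = true, the clauses containing v5 are satisfied and !v5 drops from the rest; 2 of the 2^4 = 16 assignments to the other variables satisfy what remains.
With v5 = false, by the same count on the reduced clause set, 2 assignments work.
(One model: v1=F, v2=F, v3=F, v4=F, v5=F.)
Total: 2 + 2 = 4.

4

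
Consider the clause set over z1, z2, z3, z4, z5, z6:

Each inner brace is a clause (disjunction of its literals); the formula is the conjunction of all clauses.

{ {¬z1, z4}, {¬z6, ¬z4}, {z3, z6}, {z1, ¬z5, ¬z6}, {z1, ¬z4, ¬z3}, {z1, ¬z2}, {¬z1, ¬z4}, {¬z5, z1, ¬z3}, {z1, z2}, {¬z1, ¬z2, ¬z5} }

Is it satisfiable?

Unsatisfiable

Branch on z1: set z1 = False.
From the singleton clause (¬z2), z2 = False.
That conflicts with the unit clause (z2).
Undo z1 and try z1 = True.
From the singleton clause (z4), z4 = True.
That conflicts with the unit clause (¬z4).
Neither z1 = True nor z1 = False works.
No assignment satisfies every clause.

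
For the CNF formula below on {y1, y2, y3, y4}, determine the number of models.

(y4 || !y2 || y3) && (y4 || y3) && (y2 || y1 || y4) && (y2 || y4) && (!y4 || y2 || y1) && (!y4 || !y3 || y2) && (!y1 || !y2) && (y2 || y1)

There are 2^4 = 16 truth assignments over (y1, y2, y3, y4).
Split on y2. With y2 = true, the clauses containing y2 are satisfied and !y2 drops from the rest; 3 of the 2^3 = 8 assignments to the other variables satisfy what remains.
With y2 = false, by the same count on the reduced clause set, 1 assignment works.
Total: 3 + 1 = 4.

4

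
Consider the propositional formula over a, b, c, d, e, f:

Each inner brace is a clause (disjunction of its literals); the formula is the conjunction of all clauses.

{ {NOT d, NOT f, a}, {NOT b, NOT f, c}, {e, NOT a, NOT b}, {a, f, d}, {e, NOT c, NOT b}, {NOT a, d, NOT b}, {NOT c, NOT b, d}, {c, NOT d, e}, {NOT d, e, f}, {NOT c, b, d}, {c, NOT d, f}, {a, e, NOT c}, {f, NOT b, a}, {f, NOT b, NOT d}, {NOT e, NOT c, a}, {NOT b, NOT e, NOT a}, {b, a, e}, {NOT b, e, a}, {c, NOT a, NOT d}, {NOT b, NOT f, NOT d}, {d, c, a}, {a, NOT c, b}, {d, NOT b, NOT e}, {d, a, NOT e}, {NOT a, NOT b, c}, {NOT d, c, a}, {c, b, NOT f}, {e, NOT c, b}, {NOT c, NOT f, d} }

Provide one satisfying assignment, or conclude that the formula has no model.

a: true, b: false, c: true, d: true, e: true, f: false

Suppose d = true.
Suppose f = false.
From the singleton clause (e), e = true.
From the singleton clause (c), c = true.
From the singleton clause (NOT b), b = false.
From the singleton clause (a), a = true.
All clauses are satisfied.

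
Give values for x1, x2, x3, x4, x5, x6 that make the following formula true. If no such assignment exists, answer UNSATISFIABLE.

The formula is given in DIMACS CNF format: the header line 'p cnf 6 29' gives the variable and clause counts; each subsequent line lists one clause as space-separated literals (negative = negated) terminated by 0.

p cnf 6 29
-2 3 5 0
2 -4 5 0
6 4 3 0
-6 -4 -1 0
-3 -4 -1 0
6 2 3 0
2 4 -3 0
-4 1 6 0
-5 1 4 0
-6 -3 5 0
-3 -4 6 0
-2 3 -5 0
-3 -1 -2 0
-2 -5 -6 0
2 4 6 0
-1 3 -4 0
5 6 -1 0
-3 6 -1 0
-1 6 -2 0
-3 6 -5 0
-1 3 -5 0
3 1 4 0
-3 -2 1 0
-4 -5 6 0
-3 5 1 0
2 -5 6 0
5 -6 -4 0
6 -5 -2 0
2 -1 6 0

x1=False, x2=False, x3=False, x4=True, x5=True, x6=True

Try x2 = False.
Try x4 = True.
(x5) alone gives x5 = True.
(x6) alone gives x6 = True.
(¬x1) alone gives x1 = False.
Every clause is now satisfied; x3 is unconstrained.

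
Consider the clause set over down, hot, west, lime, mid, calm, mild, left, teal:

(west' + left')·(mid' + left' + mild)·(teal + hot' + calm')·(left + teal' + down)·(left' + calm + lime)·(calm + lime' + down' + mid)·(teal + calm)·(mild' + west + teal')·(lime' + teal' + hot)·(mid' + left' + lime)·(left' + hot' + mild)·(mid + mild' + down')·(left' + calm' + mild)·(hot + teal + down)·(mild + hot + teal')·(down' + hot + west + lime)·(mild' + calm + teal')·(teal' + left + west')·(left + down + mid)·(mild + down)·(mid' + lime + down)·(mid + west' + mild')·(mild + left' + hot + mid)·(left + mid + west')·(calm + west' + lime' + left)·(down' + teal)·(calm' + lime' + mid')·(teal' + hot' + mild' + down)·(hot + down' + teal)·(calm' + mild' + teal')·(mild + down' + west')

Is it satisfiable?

Satisfiable

Case west = 0:
Case teal = 1:
From the singleton clause (mild'), mild = 0.
From the singleton clause (hot), hot = 1.
From the singleton clause (left'), left = 0.
From the singleton clause (down), down = 1.
Case calm = 1:
Case lime = 0:
Every clause is now satisfied; mid is unconstrained.
A satisfying assignment: down=1, hot=1, west=0, lime=0, mid=1, calm=1, mild=0, left=0, teal=1.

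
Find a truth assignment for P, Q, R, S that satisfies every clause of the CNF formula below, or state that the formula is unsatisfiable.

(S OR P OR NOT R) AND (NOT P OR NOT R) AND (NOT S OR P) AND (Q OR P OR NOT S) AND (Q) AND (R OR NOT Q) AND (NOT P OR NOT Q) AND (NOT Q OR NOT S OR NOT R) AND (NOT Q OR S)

UNSATISFIABLE

From the singleton clause (Q), Q = true.
From the singleton clause (R), R = true.
From the singleton clause (NOT P), P = false.
From the singleton clause (S), S = true.
That conflicts with the unit clause (NOT S).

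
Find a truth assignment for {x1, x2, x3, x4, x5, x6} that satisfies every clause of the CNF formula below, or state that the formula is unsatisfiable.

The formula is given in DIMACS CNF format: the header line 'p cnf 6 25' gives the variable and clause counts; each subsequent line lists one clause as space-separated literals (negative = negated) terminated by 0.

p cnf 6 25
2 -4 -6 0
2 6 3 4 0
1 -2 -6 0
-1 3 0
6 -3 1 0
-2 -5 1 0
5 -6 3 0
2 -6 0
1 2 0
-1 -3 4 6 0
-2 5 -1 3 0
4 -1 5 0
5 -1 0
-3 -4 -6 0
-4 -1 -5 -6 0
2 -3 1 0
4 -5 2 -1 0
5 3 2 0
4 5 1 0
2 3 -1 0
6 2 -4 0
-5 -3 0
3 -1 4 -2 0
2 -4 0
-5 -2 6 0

x1: False; x2: True; x3: False; x4: True; x5: False; x6: False

Suppose x1 = False.
Unit clause (x2) forces x2 = True.
Unit clause (¬x6) forces x6 = False.
Unit clause (¬x3) forces x3 = False.
Unit clause (¬x5) forces x5 = False.
Unit clause (x4) forces x4 = True.
This assignment satisfies each clause.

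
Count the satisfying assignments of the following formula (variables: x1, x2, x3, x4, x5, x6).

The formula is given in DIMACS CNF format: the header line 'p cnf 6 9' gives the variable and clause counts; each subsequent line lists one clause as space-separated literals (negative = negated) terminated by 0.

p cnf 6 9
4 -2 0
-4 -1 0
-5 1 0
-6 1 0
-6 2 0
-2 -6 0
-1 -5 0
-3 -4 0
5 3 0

There are 2^6 = 64 truth assignments over (x1, x2, x3, x4, x5, x6).
Split on x3. With x3 = True, the clauses containing x3 are satisfied and ¬x3 drops from the rest; 2 of the 2^5 = 32 assignments to the other variables satisfy what remains.
With x3 = False, by the same count on the reduced clause set, 0 assignments work.
Total: 2 + 0 = 2.

2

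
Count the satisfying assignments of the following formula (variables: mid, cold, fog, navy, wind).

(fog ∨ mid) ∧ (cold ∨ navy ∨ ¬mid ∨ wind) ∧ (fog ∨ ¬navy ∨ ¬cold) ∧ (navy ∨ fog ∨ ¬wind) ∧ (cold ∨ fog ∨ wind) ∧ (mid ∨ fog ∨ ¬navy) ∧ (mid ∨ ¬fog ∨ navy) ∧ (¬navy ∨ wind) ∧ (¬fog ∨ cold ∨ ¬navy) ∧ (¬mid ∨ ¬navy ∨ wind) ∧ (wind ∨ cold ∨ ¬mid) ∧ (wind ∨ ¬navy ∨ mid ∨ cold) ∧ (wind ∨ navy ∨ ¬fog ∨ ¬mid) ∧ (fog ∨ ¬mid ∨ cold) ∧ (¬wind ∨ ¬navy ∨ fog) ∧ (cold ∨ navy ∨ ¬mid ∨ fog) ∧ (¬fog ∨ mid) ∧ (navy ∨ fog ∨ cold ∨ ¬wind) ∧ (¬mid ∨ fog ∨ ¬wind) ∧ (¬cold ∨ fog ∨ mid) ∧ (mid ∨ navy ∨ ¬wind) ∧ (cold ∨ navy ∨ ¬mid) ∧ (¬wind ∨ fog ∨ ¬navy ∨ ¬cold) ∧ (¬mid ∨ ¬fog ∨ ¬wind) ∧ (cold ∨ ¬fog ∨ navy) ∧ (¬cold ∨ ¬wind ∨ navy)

1

There are 2^5 = 32 truth assignments over (mid, cold, fog, navy, wind).
Split on fog. With fog = True, the clauses containing fog are satisfied and ¬fog drops from the rest; 0 of the 2^4 = 16 assignments to the other variables satisfy what remains.
With fog = False, by the same count on the reduced clause set, 1 assignment works.
(One model: mid=T, cold=T, fog=F, navy=F, wind=F.)
Total: 0 + 1 = 1.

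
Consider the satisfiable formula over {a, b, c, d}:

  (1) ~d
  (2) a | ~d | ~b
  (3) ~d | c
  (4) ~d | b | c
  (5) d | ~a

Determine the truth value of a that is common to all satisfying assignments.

False

Suppose a = 1.
The clause (~d) is unit, so d = 0.
That conflicts with the unit clause (d).
So every satisfying assignment has a = False.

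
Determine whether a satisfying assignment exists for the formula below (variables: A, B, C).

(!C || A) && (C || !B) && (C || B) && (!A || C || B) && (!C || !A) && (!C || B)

Suppose C = false.
The clause (!B) is unit, so B = false.
That conflicts with the unit clause (B).
So C must be the other value — set C = true.
The clause (A) is unit, so A = true.
That conflicts with the unit clause (!A).
Either choice for C ends in contradiction.
No assignment satisfies every clause.

No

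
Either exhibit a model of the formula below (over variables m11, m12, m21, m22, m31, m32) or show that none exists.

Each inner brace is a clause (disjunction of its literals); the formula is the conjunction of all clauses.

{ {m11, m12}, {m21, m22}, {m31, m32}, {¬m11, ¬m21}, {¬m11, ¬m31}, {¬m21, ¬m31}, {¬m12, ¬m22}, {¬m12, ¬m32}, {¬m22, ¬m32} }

Suppose m11 = True.
(¬m21) alone gives m21 = False.
(m22) alone gives m22 = True.
(¬m31) alone gives m31 = False.
(m32) alone gives m32 = True.
But (¬m32) is also a unit clause — contradiction.
That branch fails; take m11 = False instead.
(m12) alone gives m12 = True.
(¬m22) alone gives m22 = False.
(m21) alone gives m21 = True.
(¬m31) alone gives m31 = False.
(m32) alone gives m32 = True.
But (¬m32) is also a unit clause — contradiction.
Either choice for m11 ends in contradiction.

UNSATISFIABLE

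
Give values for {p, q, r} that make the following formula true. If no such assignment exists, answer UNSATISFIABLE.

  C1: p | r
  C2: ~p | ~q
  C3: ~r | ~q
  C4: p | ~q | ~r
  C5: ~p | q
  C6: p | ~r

Suppose p = 1.
From the singleton clause (~q), q = 0.
But (q) is also a unit clause — contradiction.
So p must be the other value — set p = 0.
From the singleton clause (r), r = 1.
But (~r) is also a unit clause — contradiction.
Either choice for p ends in contradiction.

UNSATISFIABLE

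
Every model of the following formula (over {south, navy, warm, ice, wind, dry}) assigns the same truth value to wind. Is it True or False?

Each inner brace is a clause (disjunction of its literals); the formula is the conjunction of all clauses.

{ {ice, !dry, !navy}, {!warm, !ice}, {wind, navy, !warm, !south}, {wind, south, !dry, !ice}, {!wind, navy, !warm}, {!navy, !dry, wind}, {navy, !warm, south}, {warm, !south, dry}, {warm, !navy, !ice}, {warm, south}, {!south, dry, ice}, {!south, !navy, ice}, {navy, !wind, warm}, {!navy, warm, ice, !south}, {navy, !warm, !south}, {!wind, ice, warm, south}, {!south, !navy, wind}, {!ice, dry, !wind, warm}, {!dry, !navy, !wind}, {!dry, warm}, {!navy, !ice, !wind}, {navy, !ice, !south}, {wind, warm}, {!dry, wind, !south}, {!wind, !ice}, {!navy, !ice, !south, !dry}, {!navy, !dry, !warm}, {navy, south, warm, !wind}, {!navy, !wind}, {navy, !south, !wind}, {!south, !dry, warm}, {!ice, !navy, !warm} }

Suppose wind = true.
From the singleton clause (!ice), ice = false.
From the singleton clause (!navy), navy = false.
From the singleton clause (!warm), warm = false.
But (warm) is also a unit clause — contradiction.
So every satisfying assignment has wind = False.

False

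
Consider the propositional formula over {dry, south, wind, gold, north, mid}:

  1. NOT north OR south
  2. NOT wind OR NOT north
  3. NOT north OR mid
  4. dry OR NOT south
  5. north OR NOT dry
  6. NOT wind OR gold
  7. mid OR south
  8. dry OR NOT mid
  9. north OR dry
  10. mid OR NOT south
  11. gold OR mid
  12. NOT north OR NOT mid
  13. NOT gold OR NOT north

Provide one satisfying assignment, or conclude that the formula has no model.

UNSATISFIABLE

Case north = false:
From the singleton clause (NOT dry), dry = false.
That conflicts with the unit clause (dry).
That branch fails; take north = true instead.
From the singleton clause (south), south = true.
From the singleton clause (NOT wind), wind = false.
From the singleton clause (mid), mid = true.
That conflicts with the unit clause (NOT mid).
Neither north = true nor north = false works.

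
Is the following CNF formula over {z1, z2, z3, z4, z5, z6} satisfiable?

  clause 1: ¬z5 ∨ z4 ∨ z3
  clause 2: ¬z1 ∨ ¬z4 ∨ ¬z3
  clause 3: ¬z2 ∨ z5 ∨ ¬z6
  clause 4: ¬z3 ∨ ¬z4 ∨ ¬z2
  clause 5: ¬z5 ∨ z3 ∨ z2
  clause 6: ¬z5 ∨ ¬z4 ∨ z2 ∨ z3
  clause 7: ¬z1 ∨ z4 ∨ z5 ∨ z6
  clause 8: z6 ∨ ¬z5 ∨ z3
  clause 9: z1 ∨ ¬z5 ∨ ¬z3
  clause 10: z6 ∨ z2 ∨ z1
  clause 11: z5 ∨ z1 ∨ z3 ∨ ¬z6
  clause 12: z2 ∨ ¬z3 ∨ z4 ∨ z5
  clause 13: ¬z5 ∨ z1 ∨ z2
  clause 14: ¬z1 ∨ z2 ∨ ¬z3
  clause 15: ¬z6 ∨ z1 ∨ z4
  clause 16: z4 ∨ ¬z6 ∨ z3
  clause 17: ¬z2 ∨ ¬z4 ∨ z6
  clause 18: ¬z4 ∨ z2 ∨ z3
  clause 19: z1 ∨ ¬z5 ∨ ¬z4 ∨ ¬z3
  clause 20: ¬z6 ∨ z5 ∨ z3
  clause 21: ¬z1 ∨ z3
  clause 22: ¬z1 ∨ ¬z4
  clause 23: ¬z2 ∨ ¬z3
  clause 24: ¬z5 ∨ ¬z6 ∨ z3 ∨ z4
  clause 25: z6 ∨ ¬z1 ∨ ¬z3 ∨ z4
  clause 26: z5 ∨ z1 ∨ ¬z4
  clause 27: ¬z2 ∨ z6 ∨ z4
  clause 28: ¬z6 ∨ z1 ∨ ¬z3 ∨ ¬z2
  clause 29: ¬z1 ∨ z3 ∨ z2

Branch on z1: set z1 = False.
Branch on z5: set z5 = True.
From the singleton clause (¬z3), z3 = False.
From the singleton clause (z4), z4 = True.
From the singleton clause (z2), z2 = True.
From the singleton clause (z6), z6 = True.
Every clause now holds.
A satisfying assignment: z1: False,  z2: True,  z3: False,  z4: True,  z5: True,  z6: True.

Yes, satisfiable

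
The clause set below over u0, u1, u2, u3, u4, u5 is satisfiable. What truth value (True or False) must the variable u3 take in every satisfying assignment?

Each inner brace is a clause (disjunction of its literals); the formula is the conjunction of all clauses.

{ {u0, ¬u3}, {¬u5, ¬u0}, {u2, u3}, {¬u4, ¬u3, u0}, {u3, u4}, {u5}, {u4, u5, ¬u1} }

Suppose u3 = True.
Unit clause (u0) forces u0 = True.
Unit clause (¬u5) forces u5 = False.
That conflicts with the unit clause (u5).
So every satisfying assignment has u3 = False.

False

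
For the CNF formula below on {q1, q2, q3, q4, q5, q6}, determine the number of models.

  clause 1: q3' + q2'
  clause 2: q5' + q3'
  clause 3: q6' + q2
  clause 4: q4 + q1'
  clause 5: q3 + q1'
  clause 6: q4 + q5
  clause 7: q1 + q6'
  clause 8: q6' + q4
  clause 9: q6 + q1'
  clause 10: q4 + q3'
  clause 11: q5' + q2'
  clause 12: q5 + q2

There are 2^6 = 64 truth assignments over (q1, q2, q3, q4, q5, q6).
Split on q1. With q1 = 1, the clauses containing q1 are satisfied and q1' drops from the rest; 0 of the 2^5 = 32 assignments to the other variables satisfy what remains.
With q1 = 0, by the same count on the reduced clause set, 3 assignments work.
Total: 0 + 3 = 3.

3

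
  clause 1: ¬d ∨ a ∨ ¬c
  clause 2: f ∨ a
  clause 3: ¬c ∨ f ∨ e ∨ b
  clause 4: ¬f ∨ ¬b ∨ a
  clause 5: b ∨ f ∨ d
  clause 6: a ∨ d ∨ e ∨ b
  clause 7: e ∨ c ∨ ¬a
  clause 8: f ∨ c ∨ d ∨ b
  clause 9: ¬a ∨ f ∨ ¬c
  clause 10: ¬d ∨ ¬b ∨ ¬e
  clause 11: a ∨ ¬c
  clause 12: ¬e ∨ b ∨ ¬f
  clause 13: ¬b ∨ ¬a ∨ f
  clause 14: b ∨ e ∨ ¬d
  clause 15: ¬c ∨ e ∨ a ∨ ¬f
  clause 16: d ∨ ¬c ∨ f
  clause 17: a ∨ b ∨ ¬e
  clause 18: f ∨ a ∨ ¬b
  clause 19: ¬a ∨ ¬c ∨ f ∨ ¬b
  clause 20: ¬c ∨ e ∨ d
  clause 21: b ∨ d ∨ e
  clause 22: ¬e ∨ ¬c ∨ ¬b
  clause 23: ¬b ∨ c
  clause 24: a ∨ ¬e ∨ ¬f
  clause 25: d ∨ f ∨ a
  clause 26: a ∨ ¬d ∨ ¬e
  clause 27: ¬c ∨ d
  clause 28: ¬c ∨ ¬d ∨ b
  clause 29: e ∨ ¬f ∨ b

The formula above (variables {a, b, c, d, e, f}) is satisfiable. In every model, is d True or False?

True

Suppose d = False.
Unit clause (¬c) forces c = False.
Unit clause (¬b) forces b = False.
Unit clause (f) forces f = True.
Unit clause (¬e) forces e = False.
Now (e) is unsatisfied and unit — conflict.
So every satisfying assignment has d = True.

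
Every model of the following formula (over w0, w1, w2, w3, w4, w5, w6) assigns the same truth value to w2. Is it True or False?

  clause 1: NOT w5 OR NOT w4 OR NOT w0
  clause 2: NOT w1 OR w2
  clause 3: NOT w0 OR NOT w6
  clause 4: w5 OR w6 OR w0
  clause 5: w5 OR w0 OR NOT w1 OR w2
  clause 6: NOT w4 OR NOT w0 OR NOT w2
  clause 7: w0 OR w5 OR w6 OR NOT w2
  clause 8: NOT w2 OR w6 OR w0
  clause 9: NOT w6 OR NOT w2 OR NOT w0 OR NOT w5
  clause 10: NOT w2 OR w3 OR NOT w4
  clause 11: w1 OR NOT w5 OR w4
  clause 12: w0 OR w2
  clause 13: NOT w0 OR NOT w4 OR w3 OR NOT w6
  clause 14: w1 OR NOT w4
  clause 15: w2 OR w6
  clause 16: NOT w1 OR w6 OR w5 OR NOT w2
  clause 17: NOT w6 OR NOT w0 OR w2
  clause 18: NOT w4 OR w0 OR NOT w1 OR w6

True

Suppose w2 = false.
From the singleton clause (NOT w1), w1 = false.
From the singleton clause (w0), w0 = true.
From the singleton clause (NOT w6), w6 = false.
But (w6) is also a unit clause — contradiction.
So every satisfying assignment has w2 = True.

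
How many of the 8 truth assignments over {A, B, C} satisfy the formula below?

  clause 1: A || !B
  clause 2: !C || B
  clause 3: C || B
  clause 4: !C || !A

1

There are 2^3 = 8 truth assignments over (A, B, C).
Check each against the 4 clauses (columns in the order A, B, C):
  F F F  ✗ fails (C || B)
  F F T  ✗ fails (!C || B)
  F T F  ✗ fails (A || !B)
  F T T  ✗ fails (A || !B)
  T F F  ✗ fails (C || B)
  T F T  ✗ fails (!C || B)
  T T F  ✓ satisfies all
  T T T  ✗ fails (!C || !A)
1 of the 8 rows is a model.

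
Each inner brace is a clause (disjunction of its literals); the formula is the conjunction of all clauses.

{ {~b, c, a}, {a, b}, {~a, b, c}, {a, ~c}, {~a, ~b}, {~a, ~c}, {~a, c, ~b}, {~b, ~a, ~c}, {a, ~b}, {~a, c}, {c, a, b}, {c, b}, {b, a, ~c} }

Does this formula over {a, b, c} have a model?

Branch on a: set a = 1.
From the singleton clause (~b), b = 0.
From the singleton clause (c), c = 1.
That conflicts with the unit clause (~c).
That branch fails; take a = 0 instead.
From the singleton clause (b), b = 1.
That conflicts with the unit clause (~b).
Either choice for a ends in contradiction.
No assignment satisfies every clause.

Unsatisfiable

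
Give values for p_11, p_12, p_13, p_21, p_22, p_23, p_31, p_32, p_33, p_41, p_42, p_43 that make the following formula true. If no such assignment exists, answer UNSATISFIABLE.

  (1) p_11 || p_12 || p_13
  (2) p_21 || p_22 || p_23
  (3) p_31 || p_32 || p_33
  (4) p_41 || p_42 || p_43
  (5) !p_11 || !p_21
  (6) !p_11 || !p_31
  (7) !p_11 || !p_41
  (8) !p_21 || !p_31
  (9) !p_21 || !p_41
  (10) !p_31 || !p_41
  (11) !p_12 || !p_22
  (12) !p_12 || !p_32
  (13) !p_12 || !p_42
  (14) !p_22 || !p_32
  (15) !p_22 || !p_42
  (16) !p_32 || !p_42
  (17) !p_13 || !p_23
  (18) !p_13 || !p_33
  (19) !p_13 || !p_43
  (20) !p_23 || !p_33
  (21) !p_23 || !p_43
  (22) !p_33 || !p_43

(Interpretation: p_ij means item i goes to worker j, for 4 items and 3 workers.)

UNSATISFIABLE

Suppose p_11 = false.
Suppose p_12 = true.
The clause (!p_22) is unit, so p_22 = false.
The clause (!p_32) is unit, so p_32 = false.
The clause (!p_42) is unit, so p_42 = false.
Suppose p_21 = true.
The clause (!p_31) is unit, so p_31 = false.
The clause (p_33) is unit, so p_33 = true.
The clause (!p_41) is unit, so p_41 = false.
The clause (p_43) is unit, so p_43 = true.
That conflicts with the unit clause (!p_43).
So p_21 must be the other value — set p_21 = false.
The clause (p_23) is unit, so p_23 = true.
The clause (!p_13) is unit, so p_13 = false.
The clause (!p_33) is unit, so p_33 = false.
The clause (p_31) is unit, so p_31 = true.
The clause (!p_41) is unit, so p_41 = false.
The clause (p_43) is unit, so p_43 = true.
That conflicts with the unit clause (!p_43).
Either choice for p_21 ends in contradiction.
So p_12 must be the other value — set p_12 = false.
The clause (p_13) is unit, so p_13 = true.
The clause (!p_23) is unit, so p_23 = false.
The clause (!p_33) is unit, so p_33 = false.
The clause (!p_43) is unit, so p_43 = false.
Suppose p_21 = true.
The clause (!p_31) is unit, so p_31 = false.
The clause (p_32) is unit, so p_32 = true.
The clause (!p_41) is unit, so p_41 = false.
The clause (p_42) is unit, so p_42 = true.
That conflicts with the unit clause (!p_42).
So p_21 must be the other value — set p_21 = false.
The clause (p_22) is unit, so p_22 = true.
The clause (!p_32) is unit, so p_32 = false.
The clause (p_31) is unit, so p_31 = true.
The clause (!p_41) is unit, so p_41 = false.
The clause (p_42) is unit, so p_42 = true.
That conflicts with the unit clause (!p_42).
Either choice for p_21 ends in contradiction.
Either choice for p_12 ends in contradiction.
So p_11 must be the other value — set p_11 = true.
The clause (!p_21) is unit, so p_21 = false.
The clause (!p_31) is unit, so p_31 = false.
The clause (!p_41) is unit, so p_41 = false.
Suppose p_22 = true.
The clause (!p_12) is unit, so p_12 = false.
The clause (!p_32) is unit, so p_32 = false.
The clause (p_33) is unit, so p_33 = true.
The clause (!p_42) is unit, so p_42 = false.
The clause (p_43) is unit, so p_43 = true.
That conflicts with the unit clause (!p_43).
So p_22 must be the other value — set p_22 = false.
The clause (p_23) is unit, so p_23 = true.
The clause (!p_13) is unit, so p_13 = false.
The clause (!p_33) is unit, so p_33 = false.
The clause (p_32) is unit, so p_32 = true.
The clause (!p_12) is unit, so p_12 = false.
The clause (!p_42) is unit, so p_42 = false.
The clause (p_43) is unit, so p_43 = true.
That conflicts with the unit clause (!p_43).
Either choice for p_22 ends in contradiction.
Either choice for p_11 ends in contradiction.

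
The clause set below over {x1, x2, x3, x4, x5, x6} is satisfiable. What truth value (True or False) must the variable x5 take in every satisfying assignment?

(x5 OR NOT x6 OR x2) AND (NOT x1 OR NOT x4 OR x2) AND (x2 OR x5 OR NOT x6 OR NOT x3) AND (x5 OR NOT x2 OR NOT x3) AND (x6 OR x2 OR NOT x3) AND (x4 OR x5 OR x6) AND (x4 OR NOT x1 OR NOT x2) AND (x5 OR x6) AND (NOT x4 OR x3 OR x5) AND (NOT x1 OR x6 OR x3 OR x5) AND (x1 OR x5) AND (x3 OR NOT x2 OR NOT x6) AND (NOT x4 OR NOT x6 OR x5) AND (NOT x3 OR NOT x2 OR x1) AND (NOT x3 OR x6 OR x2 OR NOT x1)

Suppose x5 = false.
From the singleton clause (x6), x6 = true.
From the singleton clause (x2), x2 = true.
From the singleton clause (NOT x3), x3 = false.
But (x3) is also a unit clause — contradiction.
So every satisfying assignment has x5 = True.

True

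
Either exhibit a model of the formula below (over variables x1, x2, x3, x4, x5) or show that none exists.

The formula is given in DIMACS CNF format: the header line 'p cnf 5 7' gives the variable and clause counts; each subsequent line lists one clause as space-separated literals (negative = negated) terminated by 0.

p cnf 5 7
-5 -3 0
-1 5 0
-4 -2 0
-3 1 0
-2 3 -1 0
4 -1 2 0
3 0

The clause (x3) is unit, so x3 = True.
The clause (¬x5) is unit, so x5 = False.
The clause (¬x1) is unit, so x1 = False.
That conflicts with the unit clause (x1).

UNSATISFIABLE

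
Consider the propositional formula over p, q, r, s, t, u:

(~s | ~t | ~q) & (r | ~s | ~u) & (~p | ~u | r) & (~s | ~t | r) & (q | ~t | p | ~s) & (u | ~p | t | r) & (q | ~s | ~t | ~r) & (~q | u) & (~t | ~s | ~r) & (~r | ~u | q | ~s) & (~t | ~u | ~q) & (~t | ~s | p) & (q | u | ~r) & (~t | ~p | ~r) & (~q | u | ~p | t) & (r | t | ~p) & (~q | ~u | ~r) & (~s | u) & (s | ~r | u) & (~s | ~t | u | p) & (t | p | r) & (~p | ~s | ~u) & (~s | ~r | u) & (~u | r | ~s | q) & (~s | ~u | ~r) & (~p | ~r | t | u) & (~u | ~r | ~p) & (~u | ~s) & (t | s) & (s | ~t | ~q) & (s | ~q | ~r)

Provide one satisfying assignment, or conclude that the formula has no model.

Suppose q = 0.
Suppose u = 0.
The clause (~r) is unit, so r = 0.
The clause (~s) is unit, so s = 0.
The clause (t) is unit, so t = 1.
Every clause is now satisfied; p is unconstrained.

p ↦ 1, q ↦ 0, r ↦ 0, s ↦ 0, t ↦ 1, u ↦ 0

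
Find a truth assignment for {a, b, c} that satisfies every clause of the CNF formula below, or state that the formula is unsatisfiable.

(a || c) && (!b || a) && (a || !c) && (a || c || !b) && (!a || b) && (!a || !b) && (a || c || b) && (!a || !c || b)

UNSATISFIABLE

Suppose a = true.
Unit clause (b) forces b = true.
Now (!b) is unsatisfied and unit — conflict.
That branch fails; take a = false instead.
Unit clause (c) forces c = true.
Now (!c) is unsatisfied and unit — conflict.
Both values of a lead to a conflict.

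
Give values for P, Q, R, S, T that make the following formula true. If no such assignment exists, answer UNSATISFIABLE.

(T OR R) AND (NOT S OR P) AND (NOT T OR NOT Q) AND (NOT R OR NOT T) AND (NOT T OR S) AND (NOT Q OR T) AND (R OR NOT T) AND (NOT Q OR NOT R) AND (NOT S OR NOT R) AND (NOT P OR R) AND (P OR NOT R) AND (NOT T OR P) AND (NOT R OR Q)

UNSATISFIABLE

Suppose T = true.
(NOT Q) alone gives Q = false.
(NOT R) alone gives R = false.
But (R) is also a unit clause — contradiction.
That branch fails; take T = false instead.
(R) alone gives R = true.
(NOT Q) alone gives Q = false.
But (Q) is also a unit clause — contradiction.
Neither T = true nor T = false works.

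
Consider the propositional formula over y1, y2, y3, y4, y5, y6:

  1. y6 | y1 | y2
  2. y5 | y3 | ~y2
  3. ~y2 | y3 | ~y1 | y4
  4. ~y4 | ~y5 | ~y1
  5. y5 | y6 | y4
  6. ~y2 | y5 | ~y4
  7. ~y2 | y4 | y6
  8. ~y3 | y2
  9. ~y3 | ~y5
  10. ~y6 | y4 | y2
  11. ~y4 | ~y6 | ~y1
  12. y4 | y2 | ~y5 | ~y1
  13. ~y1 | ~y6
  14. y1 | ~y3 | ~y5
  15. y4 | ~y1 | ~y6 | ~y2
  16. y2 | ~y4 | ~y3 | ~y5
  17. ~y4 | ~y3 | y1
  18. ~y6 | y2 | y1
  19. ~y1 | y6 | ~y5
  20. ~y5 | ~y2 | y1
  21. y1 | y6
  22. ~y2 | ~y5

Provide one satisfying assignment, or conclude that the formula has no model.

y1=1; y2=0; y3=0; y4=1; y5=0; y6=0

Suppose y3 = 0.
Suppose y5 = 0.
Unit clause (~y2) forces y2 = 0.
Suppose y6 = 0.
Unit clause (y1) forces y1 = 1.
Unit clause (y4) forces y4 = 1.
Every clause now holds.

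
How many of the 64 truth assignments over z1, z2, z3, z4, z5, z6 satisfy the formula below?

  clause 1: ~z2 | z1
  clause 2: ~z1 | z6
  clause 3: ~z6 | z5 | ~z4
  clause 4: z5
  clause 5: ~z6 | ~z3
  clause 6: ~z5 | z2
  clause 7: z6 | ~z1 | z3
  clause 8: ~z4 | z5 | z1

There are 2^6 = 64 truth assignments over (z1, z2, z3, z4, z5, z6).
Split on z4. With z4 = 1, the clauses containing z4 are satisfied and ~z4 drops from the rest; 1 of the 2^5 = 32 assignments to the other variables satisfy what remains.
With z4 = 0, by the same count on the reduced clause set, 1 assignment works.
Total: 1 + 1 = 2.

2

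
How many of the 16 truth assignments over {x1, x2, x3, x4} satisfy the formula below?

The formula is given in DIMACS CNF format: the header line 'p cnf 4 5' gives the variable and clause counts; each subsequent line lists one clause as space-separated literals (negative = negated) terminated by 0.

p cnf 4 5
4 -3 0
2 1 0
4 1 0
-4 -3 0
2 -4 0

4

There are 2^4 = 16 truth assignments over (x1, x2, x3, x4).
Split on x4. With x4 = True, the clauses containing x4 are satisfied and ¬x4 drops from the rest; 2 of the 2^3 = 8 assignments to the other variables satisfy what remains.
With x4 = False, by the same count on the reduced clause set, 2 assignments work.
(One model: x1=F, x2=T, x3=F, x4=T.)
Total: 2 + 2 = 4.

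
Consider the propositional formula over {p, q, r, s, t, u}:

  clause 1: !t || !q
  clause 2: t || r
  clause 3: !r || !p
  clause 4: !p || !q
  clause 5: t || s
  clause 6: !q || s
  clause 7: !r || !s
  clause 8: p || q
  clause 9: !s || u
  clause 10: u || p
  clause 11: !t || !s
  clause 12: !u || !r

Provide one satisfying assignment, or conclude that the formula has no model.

Case t = true:
Unit clause (!q) forces q = false.
Unit clause (p) forces p = true.
Unit clause (!r) forces r = false.
Unit clause (!s) forces s = false.
Every clause is now satisfied; u is unconstrained.

p: true; q: false; r: false; s: false; t: true; u: false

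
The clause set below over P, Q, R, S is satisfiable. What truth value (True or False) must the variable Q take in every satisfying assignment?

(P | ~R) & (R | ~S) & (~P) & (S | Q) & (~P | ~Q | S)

True

Suppose Q = 0.
From the singleton clause (~P), P = 0.
From the singleton clause (~R), R = 0.
From the singleton clause (~S), S = 0.
But (S) is also a unit clause — contradiction.
So every satisfying assignment has Q = True.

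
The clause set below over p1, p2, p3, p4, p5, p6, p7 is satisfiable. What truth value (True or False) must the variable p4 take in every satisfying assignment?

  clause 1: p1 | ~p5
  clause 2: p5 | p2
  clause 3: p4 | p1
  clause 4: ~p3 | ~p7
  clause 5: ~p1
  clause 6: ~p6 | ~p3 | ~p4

Suppose p4 = 0.
From the singleton clause (p1), p1 = 1.
But (~p1) is also a unit clause — contradiction.
So every satisfying assignment has p4 = True.

True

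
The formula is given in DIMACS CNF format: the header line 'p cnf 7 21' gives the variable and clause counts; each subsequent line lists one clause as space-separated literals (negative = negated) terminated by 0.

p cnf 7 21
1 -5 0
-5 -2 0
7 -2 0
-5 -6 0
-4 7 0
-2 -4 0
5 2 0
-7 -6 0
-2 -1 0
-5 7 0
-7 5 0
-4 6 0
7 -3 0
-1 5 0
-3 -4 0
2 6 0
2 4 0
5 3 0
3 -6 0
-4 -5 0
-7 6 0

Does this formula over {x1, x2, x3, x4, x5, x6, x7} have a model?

No, unsatisfiable

Case x1 = True:
From the singleton clause (¬x2), x2 = False.
From the singleton clause (x5), x5 = True.
From the singleton clause (¬x6), x6 = False.
Now (x6) is unsatisfied and unit — conflict.
So x1 must be the other value — set x1 = False.
From the singleton clause (¬x5), x5 = False.
From the singleton clause (x2), x2 = True.
From the singleton clause (x7), x7 = True.
Now (¬x7) is unsatisfied and unit — conflict.
Neither x1 = True nor x1 = False works.
No assignment satisfies every clause.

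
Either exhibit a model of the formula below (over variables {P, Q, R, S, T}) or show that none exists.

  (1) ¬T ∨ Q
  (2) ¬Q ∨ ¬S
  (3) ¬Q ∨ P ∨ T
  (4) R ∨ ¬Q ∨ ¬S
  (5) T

Unit clause (T) forces T = True.
Unit clause (Q) forces Q = True.
Unit clause (¬S) forces S = False.
All clauses hold; P, R can take either value.

P ↦ False; Q ↦ True; R ↦ True; S ↦ False; T ↦ True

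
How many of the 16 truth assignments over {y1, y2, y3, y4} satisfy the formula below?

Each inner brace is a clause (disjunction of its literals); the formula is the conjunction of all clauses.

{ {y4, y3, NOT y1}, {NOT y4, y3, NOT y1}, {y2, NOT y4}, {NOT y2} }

3

There are 2^4 = 16 truth assignments over (y1, y2, y3, y4).
Check each against the 4 clauses (columns in the order y1, y2, y3, y4):
  F F F F  ✓ satisfies all
  F F F T  ✗ fails (y2 OR NOT y4)
  F F T F  ✓ satisfies all
  F F T T  ✗ fails (y2 OR NOT y4)
  F T F F  ✗ fails (NOT y2)
  F T F T  ✗ fails (NOT y2)
  F T T F  ✗ fails (NOT y2)
  F T T T  ✗ fails (NOT y2)
  T F F F  ✗ fails (y4 OR y3 OR NOT y1)
  T F F T  ✗ fails (NOT y4 OR y3 OR NOT y1)
  T F T F  ✓ satisfies all
  T F T T  ✗ fails (y2 OR NOT y4)
  T T F F  ✗ fails (y4 OR y3 OR NOT y1)
  T T F T  ✗ fails (NOT y4 OR y3 OR NOT y1)
  T T T F  ✗ fails (NOT y2)
  T T T T  ✗ fails (NOT y2)
3 of the 16 rows are models.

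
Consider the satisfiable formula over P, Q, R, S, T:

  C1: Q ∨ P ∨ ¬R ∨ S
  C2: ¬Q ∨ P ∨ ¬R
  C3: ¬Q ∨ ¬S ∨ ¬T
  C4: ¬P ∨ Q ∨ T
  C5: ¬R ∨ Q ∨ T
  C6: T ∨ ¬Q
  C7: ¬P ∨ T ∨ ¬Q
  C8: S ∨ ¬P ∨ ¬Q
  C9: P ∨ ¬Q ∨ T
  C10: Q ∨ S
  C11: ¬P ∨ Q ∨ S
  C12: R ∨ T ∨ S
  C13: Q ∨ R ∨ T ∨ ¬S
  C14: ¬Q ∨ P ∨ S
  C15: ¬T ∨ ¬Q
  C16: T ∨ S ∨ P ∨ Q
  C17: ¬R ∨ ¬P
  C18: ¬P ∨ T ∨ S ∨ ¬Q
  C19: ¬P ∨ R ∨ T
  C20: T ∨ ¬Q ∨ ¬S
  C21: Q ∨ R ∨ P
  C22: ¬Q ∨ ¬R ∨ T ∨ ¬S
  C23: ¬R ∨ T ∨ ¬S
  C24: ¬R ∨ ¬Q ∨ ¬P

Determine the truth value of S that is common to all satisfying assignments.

Suppose S = False.
(Q) alone gives Q = True.
(T) alone gives T = True.
That conflicts with the unit clause (¬T).
So every satisfying assignment has S = True.

True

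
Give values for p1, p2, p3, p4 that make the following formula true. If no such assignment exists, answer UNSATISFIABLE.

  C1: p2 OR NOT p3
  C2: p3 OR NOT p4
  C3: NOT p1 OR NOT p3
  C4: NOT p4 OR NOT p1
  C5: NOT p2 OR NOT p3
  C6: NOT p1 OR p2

p1 ↦ true,  p2 ↦ true,  p3 ↦ false,  p4 ↦ false

Branch on p2: set p2 = true.
Unit clause (NOT p3) forces p3 = false.
Unit clause (NOT p4) forces p4 = false.
All clauses hold; p1 can take either value.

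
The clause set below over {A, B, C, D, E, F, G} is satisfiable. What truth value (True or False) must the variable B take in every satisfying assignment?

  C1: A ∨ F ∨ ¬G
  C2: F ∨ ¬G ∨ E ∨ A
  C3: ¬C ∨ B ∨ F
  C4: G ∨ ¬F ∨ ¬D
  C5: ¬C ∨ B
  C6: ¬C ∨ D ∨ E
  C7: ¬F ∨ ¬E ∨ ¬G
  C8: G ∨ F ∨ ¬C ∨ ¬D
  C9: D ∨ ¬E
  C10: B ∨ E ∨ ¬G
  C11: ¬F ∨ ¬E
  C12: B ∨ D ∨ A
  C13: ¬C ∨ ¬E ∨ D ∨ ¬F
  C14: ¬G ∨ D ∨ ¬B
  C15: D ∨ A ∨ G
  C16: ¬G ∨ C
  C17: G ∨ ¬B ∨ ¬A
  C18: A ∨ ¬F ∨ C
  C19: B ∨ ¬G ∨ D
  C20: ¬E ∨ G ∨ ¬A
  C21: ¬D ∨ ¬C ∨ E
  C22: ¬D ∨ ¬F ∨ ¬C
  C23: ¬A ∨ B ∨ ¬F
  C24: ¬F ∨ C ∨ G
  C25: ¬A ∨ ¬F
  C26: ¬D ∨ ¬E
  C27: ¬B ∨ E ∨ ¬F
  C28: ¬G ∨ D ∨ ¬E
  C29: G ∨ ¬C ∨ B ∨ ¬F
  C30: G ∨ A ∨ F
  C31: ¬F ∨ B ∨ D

Suppose B = True.
Try D = True.
(¬E) alone gives E = False.
(¬C) alone gives C = False.
(¬G) alone gives G = False.
(¬F) alone gives F = False.
(¬A) alone gives A = False.
Now (A) is unsatisfied and unit — conflict.
Backtrack on D: now try D = False.
(¬E) alone gives E = False.
(¬C) alone gives C = False.
(¬G) alone gives G = False.
(A) alone gives A = True.
Now (¬A) is unsatisfied and unit — conflict.
Neither D = True nor D = False works.
So every satisfying assignment has B = False.

False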